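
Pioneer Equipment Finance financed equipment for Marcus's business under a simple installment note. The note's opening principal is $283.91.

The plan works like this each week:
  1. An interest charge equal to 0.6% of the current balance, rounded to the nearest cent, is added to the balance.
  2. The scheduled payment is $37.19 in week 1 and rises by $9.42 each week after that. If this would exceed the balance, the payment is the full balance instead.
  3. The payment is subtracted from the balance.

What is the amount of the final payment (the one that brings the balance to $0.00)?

$9.62

Week 1: opening $283.91; interest $1.70 → $285.61; payment $37.19; balance $248.42
Week 2: opening $248.42; interest $1.49 → $249.91; payment $46.61; balance $203.30
Week 3: opening $203.30; interest $1.22 → $204.52; payment $56.03; balance $148.49
Week 4: opening $148.49; interest $0.89 → $149.38; payment $65.45; balance $83.93
Week 5: opening $83.93; interest $0.50 → $84.43; payment $74.87; balance $9.56
Week 6: opening $9.56; interest $0.06 → $9.62; payment $9.62; balance $0.00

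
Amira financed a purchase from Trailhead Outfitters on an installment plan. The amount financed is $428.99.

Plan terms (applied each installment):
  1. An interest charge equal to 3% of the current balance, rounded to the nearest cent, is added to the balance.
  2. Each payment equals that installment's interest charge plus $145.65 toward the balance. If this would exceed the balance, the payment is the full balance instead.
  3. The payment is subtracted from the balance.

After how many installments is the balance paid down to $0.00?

Installment 1: opening $428.99; interest $12.87 → $441.86; payment $158.52; balance $283.34
Installment 2: opening $283.34; interest $8.50 → $291.84; payment $154.15; balance $137.69
Installment 3: opening $137.69; interest $4.13 → $141.82; payment $141.82; balance $0.00
Balance reaches $0.00 in installment 3.

3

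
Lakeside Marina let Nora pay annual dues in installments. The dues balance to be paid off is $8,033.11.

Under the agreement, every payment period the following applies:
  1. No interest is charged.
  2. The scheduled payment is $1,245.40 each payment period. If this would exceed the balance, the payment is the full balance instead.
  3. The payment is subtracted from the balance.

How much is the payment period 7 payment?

$560.71

# | Opening | Payment | End bal
1 | $8,033.11 | $1,245.40 | $6,787.71
2 | $6,787.71 | $1,245.40 | $5,542.31
3 | $5,542.31 | $1,245.40 | $4,296.91
4 | $4,296.91 | $1,245.40 | $3,051.51
5 | $3,051.51 | $1,245.40 | $1,806.11
6 | $1,806.11 | $1,245.40 | $560.71
7 | $560.71 | $560.71 | $0.00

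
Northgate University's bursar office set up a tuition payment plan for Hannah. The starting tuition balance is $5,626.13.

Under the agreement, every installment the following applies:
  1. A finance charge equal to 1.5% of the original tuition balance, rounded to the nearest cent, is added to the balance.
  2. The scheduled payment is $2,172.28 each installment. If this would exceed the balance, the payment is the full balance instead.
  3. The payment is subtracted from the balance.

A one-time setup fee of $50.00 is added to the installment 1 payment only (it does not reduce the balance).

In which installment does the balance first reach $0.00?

3

Installment 1: $5,626.13 +$84.39 interest = $5,710.52; pay $2,172.28 (+ $50.00 fee) → $3,538.24
Installment 2: $3,538.24 +$84.39 interest = $3,622.63; pay $2,172.28 → $1,450.35
Installment 3: $1,450.35 +$84.39 interest = $1,534.74; pay $1,534.74 → $0.00
Balance reaches $0.00 in installment 3.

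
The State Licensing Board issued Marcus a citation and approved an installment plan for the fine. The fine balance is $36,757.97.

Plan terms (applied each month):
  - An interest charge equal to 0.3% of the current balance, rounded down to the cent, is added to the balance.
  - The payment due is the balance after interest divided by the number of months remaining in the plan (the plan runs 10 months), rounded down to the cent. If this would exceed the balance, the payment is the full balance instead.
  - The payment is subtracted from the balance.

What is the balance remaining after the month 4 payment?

$22,320.63

Month 1: opening $36,757.97; interest $110.27 → $36,868.24; payment $3,686.82; balance $33,181.42
Month 2: opening $33,181.42; interest $99.54 → $33,280.96; payment $3,697.88; balance $29,583.08
Month 3: opening $29,583.08; interest $88.74 → $29,671.82; payment $3,708.97; balance $25,962.85
Month 4: opening $25,962.85; interest $77.88 → $26,040.73; payment $3,720.10; balance $22,320.63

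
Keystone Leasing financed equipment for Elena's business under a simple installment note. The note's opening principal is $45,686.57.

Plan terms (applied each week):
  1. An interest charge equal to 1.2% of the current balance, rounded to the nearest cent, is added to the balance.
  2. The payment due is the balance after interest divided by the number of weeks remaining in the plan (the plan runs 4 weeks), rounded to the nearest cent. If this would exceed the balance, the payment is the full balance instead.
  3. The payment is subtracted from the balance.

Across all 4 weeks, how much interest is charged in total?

$1,387.14

# | Opening | Interest | Payment | End bal
1 | $45,686.57 | $548.24 | $11,558.70 | $34,676.11
2 | $34,676.11 | $416.11 | $11,697.41 | $23,394.81
3 | $23,394.81 | $280.74 | $11,837.78 | $11,837.77
4 | $11,837.77 | $142.05 | $11,979.82 | $0.00
Total interest: $548.24 + $416.11 + $280.74 + $142.05 = $1,387.14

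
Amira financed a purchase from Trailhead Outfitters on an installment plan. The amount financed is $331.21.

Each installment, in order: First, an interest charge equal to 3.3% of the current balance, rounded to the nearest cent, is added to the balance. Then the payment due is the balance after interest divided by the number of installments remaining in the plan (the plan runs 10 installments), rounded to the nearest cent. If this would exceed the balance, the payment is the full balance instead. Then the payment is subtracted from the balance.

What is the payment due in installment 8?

$42.95

# | Opening | Interest | Payment | End bal
1 | $331.21 | $10.93 | $34.21 | $307.93
2 | $307.93 | $10.16 | $35.34 | $282.75
3 | $282.75 | $9.33 | $36.51 | $255.57
4 | $255.57 | $8.43 | $37.71 | $226.29
5 | $226.29 | $7.47 | $38.96 | $194.80
6 | $194.80 | $6.43 | $40.25 | $160.98
7 | $160.98 | $5.31 | $41.57 | $124.72
8 | $124.72 | $4.12 | $42.95 | $85.89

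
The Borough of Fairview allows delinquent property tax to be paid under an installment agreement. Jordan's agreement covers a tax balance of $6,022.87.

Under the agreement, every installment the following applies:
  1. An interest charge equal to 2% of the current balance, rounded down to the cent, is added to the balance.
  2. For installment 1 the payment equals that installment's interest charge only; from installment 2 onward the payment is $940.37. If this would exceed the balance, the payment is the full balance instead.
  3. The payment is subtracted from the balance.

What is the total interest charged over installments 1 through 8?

Installment 1: $6,022.87 +$120.45 interest = $6,143.32; pay $120.45 → $6,022.87
Installment 2: $6,022.87 +$120.45 interest = $6,143.32; pay $940.37 → $5,202.95
Installment 3: $5,202.95 +$104.05 interest = $5,307.00; pay $940.37 → $4,366.63
Installment 4: $4,366.63 +$87.33 interest = $4,453.96; pay $940.37 → $3,513.59
Installment 5: $3,513.59 +$70.27 interest = $3,583.86; pay $940.37 → $2,643.49
Installment 6: $2,643.49 +$52.86 interest = $2,696.35; pay $940.37 → $1,755.98
Installment 7: $1,755.98 +$35.11 interest = $1,791.09; pay $940.37 → $850.72
Installment 8: $850.72 +$17.01 interest = $867.73; pay $867.73 → $0.00
Total interest: $120.45 + $120.45 + $104.05 + $87.33 + $70.27 + $52.86 + $35.11 + $17.01 = $607.53

$607.53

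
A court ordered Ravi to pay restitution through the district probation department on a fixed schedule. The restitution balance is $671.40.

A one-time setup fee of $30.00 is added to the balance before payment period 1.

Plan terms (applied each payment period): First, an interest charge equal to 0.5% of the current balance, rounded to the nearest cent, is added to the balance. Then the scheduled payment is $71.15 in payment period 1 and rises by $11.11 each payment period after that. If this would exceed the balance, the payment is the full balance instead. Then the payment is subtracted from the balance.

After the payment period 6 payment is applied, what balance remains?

$122.67

# | Opening | Interest | Payment | End bal
1 | $701.40 | $3.51 | $71.15 | $633.76
2 | $633.76 | $3.17 | $82.26 | $554.67
3 | $554.67 | $2.77 | $93.37 | $464.07
4 | $464.07 | $2.32 | $104.48 | $361.91
5 | $361.91 | $1.81 | $115.59 | $248.13
6 | $248.13 | $1.24 | $126.70 | $122.67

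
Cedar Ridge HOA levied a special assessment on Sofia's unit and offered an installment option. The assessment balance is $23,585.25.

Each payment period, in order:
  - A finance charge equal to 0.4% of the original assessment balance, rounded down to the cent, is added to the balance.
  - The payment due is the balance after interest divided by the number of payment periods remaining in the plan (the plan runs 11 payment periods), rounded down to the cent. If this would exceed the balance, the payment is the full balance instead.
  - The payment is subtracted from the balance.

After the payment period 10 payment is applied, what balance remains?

$2,334.68

Payment period 1: $23,585.25 +$94.34 interest = $23,679.59; pay $2,152.69 → $21,526.90
Payment period 2: $21,526.90 +$94.34 interest = $21,621.24; pay $2,162.12 → $19,459.12
Payment period 3: $19,459.12 +$94.34 interest = $19,553.46; pay $2,172.60 → $17,380.86
Payment period 4: $17,380.86 +$94.34 interest = $17,475.20; pay $2,184.40 → $15,290.80
Payment period 5: $15,290.80 +$94.34 interest = $15,385.14; pay $2,197.87 → $13,187.27
Payment period 6: $13,187.27 +$94.34 interest = $13,281.61; pay $2,213.60 → $11,068.01
Payment period 7: $11,068.01 +$94.34 interest = $11,162.35; pay $2,232.47 → $8,929.88
Payment period 8: $8,929.88 +$94.34 interest = $9,024.22; pay $2,256.05 → $6,768.17
Payment period 9: $6,768.17 +$94.34 interest = $6,862.51; pay $2,287.50 → $4,575.01
Payment period 10: $4,575.01 +$94.34 interest = $4,669.35; pay $2,334.67 → $2,334.68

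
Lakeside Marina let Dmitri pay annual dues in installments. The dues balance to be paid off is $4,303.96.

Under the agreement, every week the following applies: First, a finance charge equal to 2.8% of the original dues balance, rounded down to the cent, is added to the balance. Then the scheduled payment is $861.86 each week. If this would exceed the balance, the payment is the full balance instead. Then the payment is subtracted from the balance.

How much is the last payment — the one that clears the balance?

Week 1: opening $4,303.96; interest $120.51 → $4,424.47; payment $861.86; balance $3,562.61
Week 2: opening $3,562.61; interest $120.51 → $3,683.12; payment $861.86; balance $2,821.26
Week 3: opening $2,821.26; interest $120.51 → $2,941.77; payment $861.86; balance $2,079.91
Week 4: opening $2,079.91; interest $120.51 → $2,200.42; payment $861.86; balance $1,338.56
Week 5: opening $1,338.56; interest $120.51 → $1,459.07; payment $861.86; balance $597.21
Week 6: opening $597.21; interest $120.51 → $717.72; payment $717.72; balance $0.00

$717.72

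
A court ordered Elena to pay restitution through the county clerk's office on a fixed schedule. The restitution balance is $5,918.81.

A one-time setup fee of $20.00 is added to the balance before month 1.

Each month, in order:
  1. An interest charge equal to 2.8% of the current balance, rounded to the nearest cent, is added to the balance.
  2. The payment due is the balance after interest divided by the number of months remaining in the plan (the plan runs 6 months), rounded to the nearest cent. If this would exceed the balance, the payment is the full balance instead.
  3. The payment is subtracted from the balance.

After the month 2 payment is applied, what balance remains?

$4,184.02

# | Opening | Interest | Payment | End bal
1 | $5,938.81 | $166.29 | $1,017.52 | $5,087.58
2 | $5,087.58 | $142.45 | $1,046.01 | $4,184.02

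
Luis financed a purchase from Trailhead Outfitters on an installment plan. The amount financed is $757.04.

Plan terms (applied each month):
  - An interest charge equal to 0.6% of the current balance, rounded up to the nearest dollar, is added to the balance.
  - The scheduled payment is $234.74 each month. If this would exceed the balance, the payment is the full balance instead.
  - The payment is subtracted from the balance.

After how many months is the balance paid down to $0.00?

# | Opening | Interest | Payment | End bal
1 | $757.04 | $5.00 | $234.74 | $527.30
2 | $527.30 | $4.00 | $234.74 | $296.56
3 | $296.56 | $2.00 | $234.74 | $63.82
4 | $63.82 | $1.00 | $64.82 | $0.00
Balance reaches $0.00 in month 4.

4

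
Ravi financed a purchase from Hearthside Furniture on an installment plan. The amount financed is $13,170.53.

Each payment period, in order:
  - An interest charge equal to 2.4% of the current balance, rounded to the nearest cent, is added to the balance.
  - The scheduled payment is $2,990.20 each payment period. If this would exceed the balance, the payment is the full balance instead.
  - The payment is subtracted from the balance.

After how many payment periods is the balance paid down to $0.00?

Payment period 1: opening $13,170.53; interest $316.09 → $13,486.62; payment $2,990.20; balance $10,496.42
Payment period 2: opening $10,496.42; interest $251.91 → $10,748.33; payment $2,990.20; balance $7,758.13
Payment period 3: opening $7,758.13; interest $186.20 → $7,944.33; payment $2,990.20; balance $4,954.13
Payment period 4: opening $4,954.13; interest $118.90 → $5,073.03; payment $2,990.20; balance $2,082.83
Payment period 5: opening $2,082.83; interest $49.99 → $2,132.82; payment $2,132.82; balance $0.00
Balance reaches $0.00 in payment period 5.

5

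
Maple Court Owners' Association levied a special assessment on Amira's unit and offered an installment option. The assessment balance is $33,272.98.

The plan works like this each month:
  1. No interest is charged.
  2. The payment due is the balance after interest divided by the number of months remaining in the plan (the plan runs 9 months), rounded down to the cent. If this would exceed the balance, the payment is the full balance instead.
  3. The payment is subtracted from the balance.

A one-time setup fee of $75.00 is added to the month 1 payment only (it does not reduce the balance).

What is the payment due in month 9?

Month 1: $33,272.98 − $3,696.99 (+ $75.00 fee) → $29,575.99
Month 2: $29,575.99 − $3,696.99 → $25,879.00
Month 3: $25,879.00 − $3,697.00 → $22,182.00
Month 4: $22,182.00 − $3,697.00 → $18,485.00
Month 5: $18,485.00 − $3,697.00 → $14,788.00
Month 6: $14,788.00 − $3,697.00 → $11,091.00
Month 7: $11,091.00 − $3,697.00 → $7,394.00
Month 8: $7,394.00 − $3,697.00 → $3,697.00
Month 9: $3,697.00 − $3,697.00 → $0.00

$3,697.00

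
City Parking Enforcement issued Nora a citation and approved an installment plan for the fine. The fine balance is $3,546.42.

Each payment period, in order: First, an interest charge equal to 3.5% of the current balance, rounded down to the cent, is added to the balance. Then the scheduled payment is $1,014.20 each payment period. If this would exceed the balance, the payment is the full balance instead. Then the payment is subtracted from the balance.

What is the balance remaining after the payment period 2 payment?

$1,735.11

# | Opening | Interest | Payment | End bal
1 | $3,546.42 | $124.12 | $1,014.20 | $2,656.34
2 | $2,656.34 | $92.97 | $1,014.20 | $1,735.11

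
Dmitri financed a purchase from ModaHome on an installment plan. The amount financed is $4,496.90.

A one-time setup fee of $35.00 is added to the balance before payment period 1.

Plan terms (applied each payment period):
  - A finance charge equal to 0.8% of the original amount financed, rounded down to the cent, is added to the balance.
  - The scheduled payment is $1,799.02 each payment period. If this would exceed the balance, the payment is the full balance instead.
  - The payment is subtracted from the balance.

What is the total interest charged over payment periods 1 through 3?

$107.91

Payment period 1: $4,531.90 +$35.97 interest = $4,567.87; pay $1,799.02 → $2,768.85
Payment period 2: $2,768.85 +$35.97 interest = $2,804.82; pay $1,799.02 → $1,005.80
Payment period 3: $1,005.80 +$35.97 interest = $1,041.77; pay $1,041.77 → $0.00
Total interest: $35.97 + $35.97 + $35.97 = $107.91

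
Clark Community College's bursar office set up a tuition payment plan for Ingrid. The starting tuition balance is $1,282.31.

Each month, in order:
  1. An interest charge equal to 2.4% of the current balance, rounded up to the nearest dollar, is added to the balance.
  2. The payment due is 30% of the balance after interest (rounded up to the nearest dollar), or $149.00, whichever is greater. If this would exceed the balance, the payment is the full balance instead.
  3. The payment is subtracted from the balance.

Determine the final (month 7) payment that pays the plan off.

$53.31

# | Opening | Interest | Payment | End bal
1 | $1,282.31 | $31.00 | $394.00 | $919.31
2 | $919.31 | $23.00 | $283.00 | $659.31
3 | $659.31 | $16.00 | $203.00 | $472.31
4 | $472.31 | $12.00 | $149.00 | $335.31
5 | $335.31 | $9.00 | $149.00 | $195.31
6 | $195.31 | $5.00 | $149.00 | $51.31
7 | $51.31 | $2.00 | $53.31 | $0.00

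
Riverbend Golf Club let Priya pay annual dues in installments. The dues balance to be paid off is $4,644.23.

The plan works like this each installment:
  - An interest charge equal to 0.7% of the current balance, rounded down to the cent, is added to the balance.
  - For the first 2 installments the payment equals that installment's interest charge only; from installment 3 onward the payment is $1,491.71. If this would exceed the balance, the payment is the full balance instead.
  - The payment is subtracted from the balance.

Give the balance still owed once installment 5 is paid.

$235.89

Installment 1: $4,644.23 +$32.50 interest = $4,676.73; pay $32.50 → $4,644.23
Installment 2: $4,644.23 +$32.50 interest = $4,676.73; pay $32.50 → $4,644.23
Installment 3: $4,644.23 +$32.50 interest = $4,676.73; pay $1,491.71 → $3,185.02
Installment 4: $3,185.02 +$22.29 interest = $3,207.31; pay $1,491.71 → $1,715.60
Installment 5: $1,715.60 +$12.00 interest = $1,727.60; pay $1,491.71 → $235.89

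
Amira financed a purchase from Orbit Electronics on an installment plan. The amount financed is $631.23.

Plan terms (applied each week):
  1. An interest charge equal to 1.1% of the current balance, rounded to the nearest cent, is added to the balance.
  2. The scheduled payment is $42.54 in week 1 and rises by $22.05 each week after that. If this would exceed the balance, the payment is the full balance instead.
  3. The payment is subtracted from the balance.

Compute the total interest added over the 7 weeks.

$31.65

Week 1: opening $631.23; interest $6.94 → $638.17; payment $42.54; balance $595.63
Week 2: opening $595.63; interest $6.55 → $602.18; payment $64.59; balance $537.59
Week 3: opening $537.59; interest $5.91 → $543.50; payment $86.64; balance $456.86
Week 4: opening $456.86; interest $5.03 → $461.89; payment $108.69; balance $353.20
Week 5: opening $353.20; interest $3.89 → $357.09; payment $130.74; balance $226.35
Week 6: opening $226.35; interest $2.49 → $228.84; payment $152.79; balance $76.05
Week 7: opening $76.05; interest $0.84 → $76.89; payment $76.89; balance $0.00
Total interest: $6.94 + $6.55 + $5.91 + $5.03 + $3.89 + $2.49 + $0.84 = $31.65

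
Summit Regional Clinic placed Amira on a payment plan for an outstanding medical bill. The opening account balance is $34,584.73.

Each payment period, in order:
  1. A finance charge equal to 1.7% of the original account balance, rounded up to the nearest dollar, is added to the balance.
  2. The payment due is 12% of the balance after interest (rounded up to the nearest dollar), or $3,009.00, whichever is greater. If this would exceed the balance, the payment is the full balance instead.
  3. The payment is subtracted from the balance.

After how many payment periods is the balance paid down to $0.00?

Payment period 1: $34,584.73 +$588.00 interest = $35,172.73; pay $4,221.00 → $30,951.73
Payment period 2: $30,951.73 +$588.00 interest = $31,539.73; pay $3,785.00 → $27,754.73
Payment period 3: $27,754.73 +$588.00 interest = $28,342.73; pay $3,402.00 → $24,940.73
Payment period 4: $24,940.73 +$588.00 interest = $25,528.73; pay $3,064.00 → $22,464.73
Payment period 5: $22,464.73 +$588.00 interest = $23,052.73; pay $3,009.00 → $20,043.73
Payment period 6: $20,043.73 +$588.00 interest = $20,631.73; pay $3,009.00 → $17,622.73
Payment period 7: $17,622.73 +$588.00 interest = $18,210.73; pay $3,009.00 → $15,201.73
Payment period 8: $15,201.73 +$588.00 interest = $15,789.73; pay $3,009.00 → $12,780.73
Payment period 9: $12,780.73 +$588.00 interest = $13,368.73; pay $3,009.00 → $10,359.73
Payment period 10: $10,359.73 +$588.00 interest = $10,947.73; pay $3,009.00 → $7,938.73
Payment period 11: $7,938.73 +$588.00 interest = $8,526.73; pay $3,009.00 → $5,517.73
Payment period 12: $5,517.73 +$588.00 interest = $6,105.73; pay $3,009.00 → $3,096.73
Payment period 13: $3,096.73 +$588.00 interest = $3,684.73; pay $3,009.00 → $675.73
Payment period 14: $675.73 +$588.00 interest = $1,263.73; pay $1,263.73 → $0.00
Balance reaches $0.00 in payment period 14.

14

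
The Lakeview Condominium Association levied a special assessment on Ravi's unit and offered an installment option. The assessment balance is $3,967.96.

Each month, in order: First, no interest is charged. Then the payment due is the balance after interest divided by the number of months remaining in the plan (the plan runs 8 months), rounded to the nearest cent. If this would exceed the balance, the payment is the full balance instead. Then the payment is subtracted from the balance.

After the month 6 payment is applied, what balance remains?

Month 1: $3,967.96 − $496.00 → $3,471.96
Month 2: $3,471.96 − $495.99 → $2,975.97
Month 3: $2,975.97 − $496.00 → $2,479.97
Month 4: $2,479.97 − $495.99 → $1,983.98
Month 5: $1,983.98 − $496.00 → $1,487.98
Month 6: $1,487.98 − $495.99 → $991.99

$991.99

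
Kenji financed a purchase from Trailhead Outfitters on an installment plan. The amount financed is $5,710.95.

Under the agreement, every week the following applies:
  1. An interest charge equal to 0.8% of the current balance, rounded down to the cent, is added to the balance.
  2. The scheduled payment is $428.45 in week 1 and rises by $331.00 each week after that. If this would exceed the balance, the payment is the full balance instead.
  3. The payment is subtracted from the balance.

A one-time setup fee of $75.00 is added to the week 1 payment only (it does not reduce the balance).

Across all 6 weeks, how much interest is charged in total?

$174.39

Week 1: $5,710.95 +$45.68 interest = $5,756.63; pay $428.45 (+ $75.00 fee) → $5,328.18
Week 2: $5,328.18 +$42.62 interest = $5,370.80; pay $759.45 → $4,611.35
Week 3: $4,611.35 +$36.89 interest = $4,648.24; pay $1,090.45 → $3,557.79
Week 4: $3,557.79 +$28.46 interest = $3,586.25; pay $1,421.45 → $2,164.80
Week 5: $2,164.80 +$17.31 interest = $2,182.11; pay $1,752.45 → $429.66
Week 6: $429.66 +$3.43 interest = $433.09; pay $433.09 → $0.00
Total interest: $45.68 + $42.62 + $36.89 + $28.46 + $17.31 + $3.43 = $174.39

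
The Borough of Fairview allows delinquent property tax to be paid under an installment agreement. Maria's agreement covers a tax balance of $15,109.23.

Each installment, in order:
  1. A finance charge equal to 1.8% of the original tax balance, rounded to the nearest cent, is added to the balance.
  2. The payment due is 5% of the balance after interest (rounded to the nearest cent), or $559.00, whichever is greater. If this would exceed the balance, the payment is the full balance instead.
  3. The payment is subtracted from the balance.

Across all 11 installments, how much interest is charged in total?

$2,991.67

Installment 1: $15,109.23 +$271.97 interest = $15,381.20; pay $769.06 → $14,612.14
Installment 2: $14,612.14 +$271.97 interest = $14,884.11; pay $744.21 → $14,139.90
Installment 3: $14,139.90 +$271.97 interest = $14,411.87; pay $720.59 → $13,691.28
Installment 4: $13,691.28 +$271.97 interest = $13,963.25; pay $698.16 → $13,265.09
Installment 5: $13,265.09 +$271.97 interest = $13,537.06; pay $676.85 → $12,860.21
Installment 6: $12,860.21 +$271.97 interest = $13,132.18; pay $656.61 → $12,475.57
Installment 7: $12,475.57 +$271.97 interest = $12,747.54; pay $637.38 → $12,110.16
Installment 8: $12,110.16 +$271.97 interest = $12,382.13; pay $619.11 → $11,763.02
Installment 9: $11,763.02 +$271.97 interest = $12,034.99; pay $601.75 → $11,433.24
Installment 10: $11,433.24 +$271.97 interest = $11,705.21; pay $585.26 → $11,119.95
Installment 11: $11,119.95 +$271.97 interest = $11,391.92; pay $569.60 → $10,822.32
Total interest: $271.97 + $271.97 + $271.97 + $271.97 + $271.97 + $271.97 + $271.97 + $271.97 + $271.97 + $271.97 + $271.97 = $2,991.67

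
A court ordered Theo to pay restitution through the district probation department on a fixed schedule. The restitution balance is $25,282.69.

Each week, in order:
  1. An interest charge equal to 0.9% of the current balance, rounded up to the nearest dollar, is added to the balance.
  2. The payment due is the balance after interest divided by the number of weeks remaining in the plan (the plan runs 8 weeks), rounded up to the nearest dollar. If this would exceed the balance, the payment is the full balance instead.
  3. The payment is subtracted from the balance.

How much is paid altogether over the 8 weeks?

Week 1: $25,282.69 +$228.00 interest = $25,510.69; pay $3,189.00 → $22,321.69
Week 2: $22,321.69 +$201.00 interest = $22,522.69; pay $3,218.00 → $19,304.69
Week 3: $19,304.69 +$174.00 interest = $19,478.69; pay $3,247.00 → $16,231.69
Week 4: $16,231.69 +$147.00 interest = $16,378.69; pay $3,276.00 → $13,102.69
Week 5: $13,102.69 +$118.00 interest = $13,220.69; pay $3,306.00 → $9,914.69
Week 6: $9,914.69 +$90.00 interest = $10,004.69; pay $3,335.00 → $6,669.69
Week 7: $6,669.69 +$61.00 interest = $6,730.69; pay $3,366.00 → $3,364.69
Week 8: $3,364.69 +$31.00 interest = $3,395.69; pay $3,395.69 → $0.00
Total paid: $26,332.69

$26,332.69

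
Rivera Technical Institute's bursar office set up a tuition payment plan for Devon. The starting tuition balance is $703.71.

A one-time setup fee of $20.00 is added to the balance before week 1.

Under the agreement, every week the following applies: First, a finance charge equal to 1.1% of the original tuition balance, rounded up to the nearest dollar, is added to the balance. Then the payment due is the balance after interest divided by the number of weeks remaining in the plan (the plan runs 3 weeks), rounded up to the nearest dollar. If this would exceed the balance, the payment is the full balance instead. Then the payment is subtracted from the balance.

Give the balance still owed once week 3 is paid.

$0.00

Week 1: $723.71 +$8.00 interest = $731.71; pay $244.00 → $487.71
Week 2: $487.71 +$8.00 interest = $495.71; pay $248.00 → $247.71
Week 3: $247.71 +$8.00 interest = $255.71; pay $255.71 → $0.00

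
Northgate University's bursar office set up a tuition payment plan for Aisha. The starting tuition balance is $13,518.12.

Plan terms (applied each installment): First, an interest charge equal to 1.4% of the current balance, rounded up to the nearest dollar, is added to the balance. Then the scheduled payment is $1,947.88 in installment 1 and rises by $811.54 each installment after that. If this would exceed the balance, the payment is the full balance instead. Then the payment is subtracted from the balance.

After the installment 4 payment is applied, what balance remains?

$1,422.36

Installment 1: $13,518.12 +$190.00 interest = $13,708.12; pay $1,947.88 → $11,760.24
Installment 2: $11,760.24 +$165.00 interest = $11,925.24; pay $2,759.42 → $9,165.82
Installment 3: $9,165.82 +$129.00 interest = $9,294.82; pay $3,570.96 → $5,723.86
Installment 4: $5,723.86 +$81.00 interest = $5,804.86; pay $4,382.50 → $1,422.36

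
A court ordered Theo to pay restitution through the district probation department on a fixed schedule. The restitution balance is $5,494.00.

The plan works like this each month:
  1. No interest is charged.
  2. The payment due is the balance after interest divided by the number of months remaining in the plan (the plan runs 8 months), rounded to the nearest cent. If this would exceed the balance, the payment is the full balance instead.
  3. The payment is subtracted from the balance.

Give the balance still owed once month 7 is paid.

$686.75

Month 1: $5,494.00 − $686.75 → $4,807.25
Month 2: $4,807.25 − $686.75 → $4,120.50
Month 3: $4,120.50 − $686.75 → $3,433.75
Month 4: $3,433.75 − $686.75 → $2,747.00
Month 5: $2,747.00 − $686.75 → $2,060.25
Month 6: $2,060.25 − $686.75 → $1,373.50
Month 7: $1,373.50 − $686.75 → $686.75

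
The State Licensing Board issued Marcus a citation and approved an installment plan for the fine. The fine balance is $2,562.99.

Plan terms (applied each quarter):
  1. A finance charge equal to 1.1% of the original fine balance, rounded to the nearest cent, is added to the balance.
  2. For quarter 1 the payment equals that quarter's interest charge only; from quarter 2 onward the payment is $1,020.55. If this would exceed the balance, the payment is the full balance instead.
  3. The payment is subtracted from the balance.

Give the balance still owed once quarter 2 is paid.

Quarter 1: $2,562.99 +$28.19 interest = $2,591.18; pay $28.19 → $2,562.99
Quarter 2: $2,562.99 +$28.19 interest = $2,591.18; pay $1,020.55 → $1,570.63

$1,570.63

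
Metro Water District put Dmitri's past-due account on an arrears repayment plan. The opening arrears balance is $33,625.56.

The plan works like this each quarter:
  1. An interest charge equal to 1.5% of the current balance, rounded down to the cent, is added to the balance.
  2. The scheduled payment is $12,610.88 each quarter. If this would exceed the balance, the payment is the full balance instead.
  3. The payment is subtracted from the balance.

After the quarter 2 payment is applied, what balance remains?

# | Opening | Interest | Payment | End bal
1 | $33,625.56 | $504.38 | $12,610.88 | $21,519.06
2 | $21,519.06 | $322.78 | $12,610.88 | $9,230.96

$9,230.96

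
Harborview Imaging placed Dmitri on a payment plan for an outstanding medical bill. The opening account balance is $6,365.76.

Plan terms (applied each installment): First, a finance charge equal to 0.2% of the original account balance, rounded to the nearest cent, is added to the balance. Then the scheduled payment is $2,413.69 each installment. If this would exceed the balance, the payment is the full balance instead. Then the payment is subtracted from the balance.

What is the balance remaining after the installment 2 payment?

$1,563.84

Installment 1: opening $6,365.76; interest $12.73 → $6,378.49; payment $2,413.69; balance $3,964.80
Installment 2: opening $3,964.80; interest $12.73 → $3,977.53; payment $2,413.69; balance $1,563.84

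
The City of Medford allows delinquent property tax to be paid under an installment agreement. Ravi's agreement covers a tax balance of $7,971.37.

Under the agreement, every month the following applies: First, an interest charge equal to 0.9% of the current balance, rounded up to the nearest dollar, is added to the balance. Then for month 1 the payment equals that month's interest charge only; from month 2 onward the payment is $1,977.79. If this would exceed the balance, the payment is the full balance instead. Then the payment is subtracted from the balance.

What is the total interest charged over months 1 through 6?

$260.00

# | Opening | Interest | Payment | End bal
1 | $7,971.37 | $72.00 | $72.00 | $7,971.37
2 | $7,971.37 | $72.00 | $1,977.79 | $6,065.58
3 | $6,065.58 | $55.00 | $1,977.79 | $4,142.79
4 | $4,142.79 | $38.00 | $1,977.79 | $2,203.00
5 | $2,203.00 | $20.00 | $1,977.79 | $245.21
6 | $245.21 | $3.00 | $248.21 | $0.00
Total interest: $72.00 + $72.00 + $55.00 + $38.00 + $20.00 + $3.00 = $260.00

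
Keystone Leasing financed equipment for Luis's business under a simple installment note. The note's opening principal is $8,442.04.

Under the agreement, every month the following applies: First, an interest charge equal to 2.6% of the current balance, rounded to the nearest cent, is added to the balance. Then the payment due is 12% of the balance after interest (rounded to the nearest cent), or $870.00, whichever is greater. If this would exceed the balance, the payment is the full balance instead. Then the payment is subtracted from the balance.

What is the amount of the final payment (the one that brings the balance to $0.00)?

$844.61

Month 1: opening $8,442.04; interest $219.49 → $8,661.53; payment $1,039.38; balance $7,622.15
Month 2: opening $7,622.15; interest $198.18 → $7,820.33; payment $938.44; balance $6,881.89
Month 3: opening $6,881.89; interest $178.93 → $7,060.82; payment $870.00; balance $6,190.82
Month 4: opening $6,190.82; interest $160.96 → $6,351.78; payment $870.00; balance $5,481.78
Month 5: opening $5,481.78; interest $142.53 → $5,624.31; payment $870.00; balance $4,754.31
Month 6: opening $4,754.31; interest $123.61 → $4,877.92; payment $870.00; balance $4,007.92
Month 7: opening $4,007.92; interest $104.21 → $4,112.13; payment $870.00; balance $3,242.13
Month 8: opening $3,242.13; interest $84.30 → $3,326.43; payment $870.00; balance $2,456.43
Month 9: opening $2,456.43; interest $63.87 → $2,520.30; payment $870.00; balance $1,650.30
Month 10: opening $1,650.30; interest $42.91 → $1,693.21; payment $870.00; balance $823.21
Month 11: opening $823.21; interest $21.40 → $844.61; payment $844.61; balance $0.00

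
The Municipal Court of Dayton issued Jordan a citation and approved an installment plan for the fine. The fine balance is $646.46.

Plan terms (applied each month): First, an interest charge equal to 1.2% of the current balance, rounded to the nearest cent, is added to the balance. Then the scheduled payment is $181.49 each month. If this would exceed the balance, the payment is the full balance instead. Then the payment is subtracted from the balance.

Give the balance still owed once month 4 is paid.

Month 1: $646.46 +$7.76 interest = $654.22; pay $181.49 → $472.73
Month 2: $472.73 +$5.67 interest = $478.40; pay $181.49 → $296.91
Month 3: $296.91 +$3.56 interest = $300.47; pay $181.49 → $118.98
Month 4: $118.98 +$1.43 interest = $120.41; pay $120.41 → $0.00

$0.00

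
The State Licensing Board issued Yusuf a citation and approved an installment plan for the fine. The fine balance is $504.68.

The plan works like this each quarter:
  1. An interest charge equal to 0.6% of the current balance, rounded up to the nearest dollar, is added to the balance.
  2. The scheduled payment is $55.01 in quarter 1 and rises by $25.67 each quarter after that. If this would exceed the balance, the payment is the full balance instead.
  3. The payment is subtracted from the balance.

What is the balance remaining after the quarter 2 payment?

$375.99

Quarter 1: opening $504.68; interest $4.00 → $508.68; payment $55.01; balance $453.67
Quarter 2: opening $453.67; interest $3.00 → $456.67; payment $80.68; balance $375.99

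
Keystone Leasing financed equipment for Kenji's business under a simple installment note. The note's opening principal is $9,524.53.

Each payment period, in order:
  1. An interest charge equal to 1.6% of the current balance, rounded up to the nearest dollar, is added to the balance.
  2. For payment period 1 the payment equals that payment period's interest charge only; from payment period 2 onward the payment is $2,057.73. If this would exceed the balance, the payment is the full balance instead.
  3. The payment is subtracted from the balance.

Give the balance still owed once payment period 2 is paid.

$7,619.80

Payment period 1: $9,524.53 +$153.00 interest = $9,677.53; pay $153.00 → $9,524.53
Payment period 2: $9,524.53 +$153.00 interest = $9,677.53; pay $2,057.73 → $7,619.80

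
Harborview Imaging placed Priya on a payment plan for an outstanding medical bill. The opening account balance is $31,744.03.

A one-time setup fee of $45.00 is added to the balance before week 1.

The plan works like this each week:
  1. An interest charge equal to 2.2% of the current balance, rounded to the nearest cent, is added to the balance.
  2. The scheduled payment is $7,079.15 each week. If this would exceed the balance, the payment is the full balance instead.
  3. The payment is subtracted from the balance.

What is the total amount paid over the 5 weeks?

# | Opening | Interest | Payment | End bal
1 | $31,789.03 | $699.36 | $7,079.15 | $25,409.24
2 | $25,409.24 | $559.00 | $7,079.15 | $18,889.09
3 | $18,889.09 | $415.56 | $7,079.15 | $12,225.50
4 | $12,225.50 | $268.96 | $7,079.15 | $5,415.31
5 | $5,415.31 | $119.14 | $5,534.45 | $0.00
Total paid: $33,851.05

$33,851.05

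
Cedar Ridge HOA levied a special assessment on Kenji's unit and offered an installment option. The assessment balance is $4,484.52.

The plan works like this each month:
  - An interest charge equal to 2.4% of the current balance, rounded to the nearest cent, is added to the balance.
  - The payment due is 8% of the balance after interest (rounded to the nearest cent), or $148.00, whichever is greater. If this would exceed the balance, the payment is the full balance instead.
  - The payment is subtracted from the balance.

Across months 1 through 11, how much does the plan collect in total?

$3,052.38

Month 1: $4,484.52 +$107.63 interest = $4,592.15; pay $367.37 → $4,224.78
Month 2: $4,224.78 +$101.39 interest = $4,326.17; pay $346.09 → $3,980.08
Month 3: $3,980.08 +$95.52 interest = $4,075.60; pay $326.05 → $3,749.55
Month 4: $3,749.55 +$89.99 interest = $3,839.54; pay $307.16 → $3,532.38
Month 5: $3,532.38 +$84.78 interest = $3,617.16; pay $289.37 → $3,327.79
Month 6: $3,327.79 +$79.87 interest = $3,407.66; pay $272.61 → $3,135.05
Month 7: $3,135.05 +$75.24 interest = $3,210.29; pay $256.82 → $2,953.47
Month 8: $2,953.47 +$70.88 interest = $3,024.35; pay $241.95 → $2,782.40
Month 9: $2,782.40 +$66.78 interest = $2,849.18; pay $227.93 → $2,621.25
Month 10: $2,621.25 +$62.91 interest = $2,684.16; pay $214.73 → $2,469.43
Month 11: $2,469.43 +$59.27 interest = $2,528.70; pay $202.30 → $2,326.40
Total paid: $3,052.38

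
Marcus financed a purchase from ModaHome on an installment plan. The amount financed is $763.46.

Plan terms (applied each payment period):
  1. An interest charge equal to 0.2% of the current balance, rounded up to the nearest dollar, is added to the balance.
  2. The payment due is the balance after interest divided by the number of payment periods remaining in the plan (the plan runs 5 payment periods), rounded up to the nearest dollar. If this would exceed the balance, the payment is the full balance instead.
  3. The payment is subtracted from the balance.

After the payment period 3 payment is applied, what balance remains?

$306.46

# | Opening | Interest | Payment | End bal
1 | $763.46 | $2.00 | $154.00 | $611.46
2 | $611.46 | $2.00 | $154.00 | $459.46
3 | $459.46 | $1.00 | $154.00 | $306.46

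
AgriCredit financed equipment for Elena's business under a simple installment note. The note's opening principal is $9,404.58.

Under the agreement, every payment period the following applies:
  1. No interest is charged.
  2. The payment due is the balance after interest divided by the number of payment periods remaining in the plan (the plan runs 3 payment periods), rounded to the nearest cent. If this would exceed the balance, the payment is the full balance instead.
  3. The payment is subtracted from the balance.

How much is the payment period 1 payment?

$3,134.86

Payment period 1: $9,404.58 − $3,134.86 → $6,269.72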